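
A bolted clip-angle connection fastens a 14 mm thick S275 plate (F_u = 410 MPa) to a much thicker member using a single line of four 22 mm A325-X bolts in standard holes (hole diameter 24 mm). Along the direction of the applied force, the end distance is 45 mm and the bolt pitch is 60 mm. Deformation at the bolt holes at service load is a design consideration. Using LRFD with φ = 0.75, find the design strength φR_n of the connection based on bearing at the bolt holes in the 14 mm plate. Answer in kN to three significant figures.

728 kN

Per bolt r_n = 1.2 l_c t F_u ≤ 2.4 d t F_u; upper limit = 2.4 × 22 × 14 × 410 / 1000 = 303.1 kN.
Edge bolt: l_c = 45 − 24/2 = 33 mm → 1.2 × 33 × 14 × 410 / 1000 = 227.3 → r_n = 227.3 kN.
Interior bolts: l_c = 60 − 24 = 36 mm → 1.2 × 36 × 14 × 410 / 1000 = 248 → r_n = 248 kN.
R_n = 1 × 227.3 + 3 × 248 = 971.2 kN.
Design strength φR_n = 0.75 × 971.2 = 728 kN.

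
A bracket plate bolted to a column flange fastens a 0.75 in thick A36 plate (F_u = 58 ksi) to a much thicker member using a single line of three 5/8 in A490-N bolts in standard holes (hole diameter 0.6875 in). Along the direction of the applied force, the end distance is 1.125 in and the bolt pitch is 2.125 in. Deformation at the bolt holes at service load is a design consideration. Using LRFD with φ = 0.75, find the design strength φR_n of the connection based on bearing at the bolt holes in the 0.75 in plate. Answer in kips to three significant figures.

Per bolt r_n = 1.2 l_c t F_u ≤ 2.4 d t F_u; upper limit = 2.4 × 0.625 × 0.75 × 58 = 65.25 kips.
Edge bolt: l_c = 1.125 − 0.6875/2 = 0.7812 in → 1.2 × 0.7812 × 0.75 × 58 = 40.78 → r_n = 40.78 kips.
Interior bolts: l_c = 2.125 − 0.6875 = 1.438 in → 1.2 × 1.438 × 0.75 × 58 = 75.04 → r_n = 65.25 kips.
R_n = 1 × 40.78 + 2 × 65.25 = 171.3 kips.
Design strength φR_n = 0.75 × 171.3 = 128 kips.

128 kips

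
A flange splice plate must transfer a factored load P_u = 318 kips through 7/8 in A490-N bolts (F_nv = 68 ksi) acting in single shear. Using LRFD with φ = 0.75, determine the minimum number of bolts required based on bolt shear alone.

11 bolts

A_b = π·0.875²/4 = 0.6013 in².
Per-bolt design strength φR_n = 0.75 × 68 × 0.6013 × 1 = 30.67 kips.
n ≥ 318 / 30.67 = 10.37 → use 11 bolts.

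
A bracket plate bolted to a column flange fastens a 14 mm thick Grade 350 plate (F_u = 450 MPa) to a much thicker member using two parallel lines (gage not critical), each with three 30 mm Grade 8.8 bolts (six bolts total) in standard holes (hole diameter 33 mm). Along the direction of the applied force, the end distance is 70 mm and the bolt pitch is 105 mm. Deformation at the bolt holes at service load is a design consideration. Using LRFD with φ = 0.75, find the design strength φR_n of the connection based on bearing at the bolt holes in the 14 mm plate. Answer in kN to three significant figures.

1970 kN

Per bolt r_n = 1.2 l_c t F_u ≤ 2.4 d t F_u; upper limit = 2.4 × 30 × 14 × 450 / 1000 = 453.6 kN.
Edge bolt: l_c = 70 − 33/2 = 53.5 mm → 1.2 × 53.5 × 14 × 450 / 1000 = 404.5 → r_n = 404.5 kN.
Interior bolts: l_c = 105 − 33 = 72 mm → 1.2 × 72 × 14 × 450 / 1000 = 544.3 → r_n = 453.6 kN.
R_n = 2 × 404.5 + 4 × 453.6 = 2623 kN.
Design strength φR_n = 0.75 × 2623 = 1970 kN.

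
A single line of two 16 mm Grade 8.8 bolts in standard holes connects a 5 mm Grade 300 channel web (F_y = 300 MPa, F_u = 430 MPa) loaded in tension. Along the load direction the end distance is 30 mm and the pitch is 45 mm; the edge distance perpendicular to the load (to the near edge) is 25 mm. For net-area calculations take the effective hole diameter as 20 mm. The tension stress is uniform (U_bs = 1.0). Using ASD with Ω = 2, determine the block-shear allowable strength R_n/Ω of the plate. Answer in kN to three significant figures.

Shear plane L_v = 30 + 1·45 = 75 mm; A_gv = 75 × 5 = 375 mm².
A_nv = (75 − 1.5·20) × 5 = 225 mm².
A_nt = (25 − 0.5·20) × 5 = 75 mm².
0.6 F_u A_nv = 58.05 kN; 0.6 F_y A_gv = 67.5 kN → shear rupture governs the shear term.
R_n = 58.05 + 1.0 × 430 × 75 / 1000 = 90.3 kN.
Allowable strength R_n/Ω = 90.3 / 2 = 45.2 kN.

45.2 kN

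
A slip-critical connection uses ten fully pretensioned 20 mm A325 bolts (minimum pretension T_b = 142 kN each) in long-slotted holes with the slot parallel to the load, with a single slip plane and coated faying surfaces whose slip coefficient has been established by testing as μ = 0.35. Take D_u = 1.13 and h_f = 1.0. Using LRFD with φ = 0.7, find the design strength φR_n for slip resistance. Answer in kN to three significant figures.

393 kN

R_n = μ · D_u · h_f · T_b · n_s · n_b = 0.35 × 1.13 × 1.0 × 142 × 1 × 10 = 561.6 kN.
Design strength φR_n = 0.7 × 561.6 = 393 kN.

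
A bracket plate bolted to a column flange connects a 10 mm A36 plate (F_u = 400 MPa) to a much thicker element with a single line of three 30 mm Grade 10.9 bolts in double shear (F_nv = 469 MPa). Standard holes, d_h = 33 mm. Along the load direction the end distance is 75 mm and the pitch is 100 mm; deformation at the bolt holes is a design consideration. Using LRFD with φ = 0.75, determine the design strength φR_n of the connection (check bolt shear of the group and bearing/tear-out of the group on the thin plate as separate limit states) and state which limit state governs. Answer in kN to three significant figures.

Bolt shear: A_b = π·30²/4 = 706.9 mm²; R_n = 469 × 706.9 × 3 × 2 / 1000 = 1989 kN → 0.75 × 1989 = 1490 kN.
Bearing (1.2 l_c t F_u ≤ 2.4 d t F_u): upper limit = 2.4·30·10·400 / 1000 = 288 kN.
  Edge l_c = 75 − 33/2 = 58.5 → r_n = 280.8 kN; interior l_c = 100 − 33 = 67 → r_n = 288 kN.
  R_n,bearing = 1·280.8 + 2·288 = 856.8 kN → 0.75 × 856.8 = 643 kN.
Bearing governs: 643 kN.

643 kN (bearing governs)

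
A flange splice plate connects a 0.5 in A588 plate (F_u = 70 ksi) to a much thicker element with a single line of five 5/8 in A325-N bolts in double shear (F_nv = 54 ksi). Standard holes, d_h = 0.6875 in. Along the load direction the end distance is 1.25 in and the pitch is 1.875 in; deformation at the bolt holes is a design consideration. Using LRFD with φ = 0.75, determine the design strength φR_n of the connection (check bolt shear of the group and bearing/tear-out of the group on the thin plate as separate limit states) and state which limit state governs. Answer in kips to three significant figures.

124 kips (bolt shear governs)

Bolt shear: A_b = π·0.625²/4 = 0.3068 in²; R_n = 54 × 0.3068 × 5 × 2 = 165.7 kips → 0.75 × 165.7 = 124 kips.
Bearing (1.2 l_c t F_u ≤ 2.4 d t F_u): upper limit = 2.4·0.625·0.5·70 = 52.5 kips.
  Edge l_c = 1.25 − 0.6875/2 = 0.9062 → r_n = 38.06 kips; interior l_c = 1.875 − 0.6875 = 1.188 → r_n = 49.88 kips.
  R_n,bearing = 1·38.06 + 4·49.88 = 237.6 kips → 0.75 × 237.6 = 178 kips.
Bolt shear governs: 124 kips.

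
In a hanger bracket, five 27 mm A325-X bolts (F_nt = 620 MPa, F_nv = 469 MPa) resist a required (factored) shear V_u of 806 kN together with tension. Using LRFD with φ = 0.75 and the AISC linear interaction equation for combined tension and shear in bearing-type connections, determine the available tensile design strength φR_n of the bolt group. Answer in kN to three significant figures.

A_b = π·27²/4 = 572.6 mm²; f_rv = 806 × 1000 / (5 × 572.6) = 281.5 MPa.
F'_nt = 1.3 F_nt − (F_nt / φF_nv) f_rv = 1.3·620 − (620/(0.75·469))·281.5 = 309.7 MPa, capped at F_nt → F'_nt = 309.7 MPa.
R_n = F'_nt · A_b · n = 309.7 × 572.6 × 5 / 1000 = 886.7 kN.
Design strength φR_n = 0.75 × 886.7 = 665 kN.

665 kN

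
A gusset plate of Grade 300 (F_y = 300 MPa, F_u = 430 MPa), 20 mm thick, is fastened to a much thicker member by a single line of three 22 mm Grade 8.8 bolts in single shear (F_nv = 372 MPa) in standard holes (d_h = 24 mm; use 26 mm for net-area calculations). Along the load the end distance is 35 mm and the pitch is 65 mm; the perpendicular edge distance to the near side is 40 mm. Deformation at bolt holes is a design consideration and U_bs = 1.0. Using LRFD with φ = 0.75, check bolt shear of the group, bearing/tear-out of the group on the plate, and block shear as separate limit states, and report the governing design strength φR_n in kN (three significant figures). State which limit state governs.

Bolt shear: A_b = π·22²/4 = 380.1 mm²; R_n = 372 × 380.1 × 3 × 1 / 1000 = 424.2 kN → 0.75 × 424.2 = 318 kN.
Bearing: edge l_c = 23, r_n = 237.4 kN; interior l_c = 41, r_n = 423.1 kN; R_n = 237.4 + 2·423.1 = 1084 kN → 813 kN.
Block shear: A_gv = 3300, A_nv = 2000, A_nt = 540 mm²; R_n = min(0.6F_uA_nv, 0.6F_yA_gv) + U_bs·F_u·A_nt = 748.2 kN → 561 kN.
Bolt shear governs: 318 kN.

318 kN (bolt shear governs)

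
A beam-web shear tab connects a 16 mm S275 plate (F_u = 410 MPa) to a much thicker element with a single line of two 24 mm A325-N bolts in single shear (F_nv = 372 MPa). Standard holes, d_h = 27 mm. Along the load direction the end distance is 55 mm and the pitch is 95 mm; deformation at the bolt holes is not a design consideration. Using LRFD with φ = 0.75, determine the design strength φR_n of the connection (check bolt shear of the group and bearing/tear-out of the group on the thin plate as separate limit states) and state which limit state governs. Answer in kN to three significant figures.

Bolt shear: A_b = π·24²/4 = 452.4 mm²; R_n = 372 × 452.4 × 2 × 1 / 1000 = 336.6 kN → 0.75 × 336.6 = 252 kN.
Bearing (1.5 l_c t F_u ≤ 3.0 d t F_u): upper limit = 3.0·24·16·410 / 1000 = 472.3 kN.
  Edge l_c = 55 − 27/2 = 41.5 → r_n = 408.4 kN; interior l_c = 95 − 27 = 68 → r_n = 472.3 kN.
  R_n,bearing = 1·408.4 + 1·472.3 = 880.7 kN → 0.75 × 880.7 = 661 kN.
Bolt shear governs: 252 kN.

252 kN (bolt shear governs)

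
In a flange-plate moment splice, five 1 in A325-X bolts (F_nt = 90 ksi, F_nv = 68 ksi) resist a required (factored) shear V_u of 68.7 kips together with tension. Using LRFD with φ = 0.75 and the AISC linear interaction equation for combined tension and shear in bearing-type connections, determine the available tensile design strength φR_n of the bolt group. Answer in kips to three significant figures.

A_b = π·1²/4 = 0.7854 in²; f_rv = 68.7 / (5 × 0.7854) = 17.49 ksi.
F'_nt = 1.3 F_nt − (F_nt / φF_nv) f_rv = 1.3·90 − (90/(0.75·68))·17.49 = 86.13 ksi, capped at F_nt → F'_nt = 86.13 ksi.
R_n = F'_nt · A_b · n = 86.13 × 0.7854 × 5 = 338.2 kips.
Design strength φR_n = 0.75 × 338.2 = 254 kips.

254 kips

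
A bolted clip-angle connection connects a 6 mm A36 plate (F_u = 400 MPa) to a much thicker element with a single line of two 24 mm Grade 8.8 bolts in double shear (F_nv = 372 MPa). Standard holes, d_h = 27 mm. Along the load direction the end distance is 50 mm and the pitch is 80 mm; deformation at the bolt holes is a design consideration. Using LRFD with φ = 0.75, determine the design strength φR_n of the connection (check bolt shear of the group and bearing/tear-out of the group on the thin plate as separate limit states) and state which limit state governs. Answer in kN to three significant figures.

Bolt shear: A_b = π·24²/4 = 452.4 mm²; R_n = 372 × 452.4 × 2 × 2 / 1000 = 673.2 kN → 0.75 × 673.2 = 505 kN.
Bearing (1.2 l_c t F_u ≤ 2.4 d t F_u): upper limit = 2.4·24·6·400 / 1000 = 138.2 kN.
  Edge l_c = 50 − 27/2 = 36.5 → r_n = 105.1 kN; interior l_c = 80 − 27 = 53 → r_n = 138.2 kN.
  R_n,bearing = 1·105.1 + 1·138.2 = 243.4 kN → 0.75 × 243.4 = 183 kN.
Bearing governs: 183 kN.

183 kN (bearing governs)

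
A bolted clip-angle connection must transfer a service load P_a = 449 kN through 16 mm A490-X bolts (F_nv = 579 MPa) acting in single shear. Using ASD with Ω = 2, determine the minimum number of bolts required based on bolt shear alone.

8 bolts

A_b = π·16²/4 = 201.1 mm².
Per-bolt allowable strength R_n/Ω = 579 × 201.1 × 1 / 1000 / 2 = 58.21 kN.
n ≥ 449 / 58.21 = 7.714 → use 8 bolts.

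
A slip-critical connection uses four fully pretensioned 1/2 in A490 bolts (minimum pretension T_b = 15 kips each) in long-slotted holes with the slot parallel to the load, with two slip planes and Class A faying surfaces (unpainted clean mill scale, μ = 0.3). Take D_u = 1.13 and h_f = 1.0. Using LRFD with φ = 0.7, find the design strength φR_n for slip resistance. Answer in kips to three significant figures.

28.5 kips

R_n = μ · D_u · h_f · T_b · n_s · n_b = 0.3 × 1.13 × 1.0 × 15 × 2 × 4 = 40.68 kips.
Design strength φR_n = 0.7 × 40.68 = 28.5 kips.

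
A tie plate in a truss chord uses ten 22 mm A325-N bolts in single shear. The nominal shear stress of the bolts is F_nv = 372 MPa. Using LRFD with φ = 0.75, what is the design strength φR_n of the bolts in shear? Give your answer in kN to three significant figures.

A_b = π × 22² / 4 = 380.1 mm².
R_n = F_nv · A_b · n · n_s = 372 × 380.1 × 10 × 1 / 1000 = 1414 kN.
Design strength φR_n = 0.75 × 1414 = 1060 kN.

1060 kN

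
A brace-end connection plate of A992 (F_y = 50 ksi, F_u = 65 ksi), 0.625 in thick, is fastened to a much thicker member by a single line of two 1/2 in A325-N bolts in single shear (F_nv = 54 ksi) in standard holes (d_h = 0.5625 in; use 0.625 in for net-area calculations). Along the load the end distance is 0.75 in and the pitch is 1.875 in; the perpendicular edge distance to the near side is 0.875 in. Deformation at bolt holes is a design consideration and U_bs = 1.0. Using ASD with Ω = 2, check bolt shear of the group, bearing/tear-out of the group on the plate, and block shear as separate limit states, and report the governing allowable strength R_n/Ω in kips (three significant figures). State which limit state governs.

Bolt shear: A_b = π·0.5²/4 = 0.1963 in²; R_n = 54 × 0.1963 × 2 × 1 = 21.21 kips → 21.21 / 2 = 10.6 kips.
Bearing: edge l_c = 0.4688, r_n = 22.85 kips; interior l_c = 1.312, r_n = 48.75 kips; R_n = 22.85 + 1·48.75 = 71.6 kips → 35.8 kips.
Block shear: A_gv = 1.641, A_nv = 1.055, A_nt = 0.3516 in²; R_n = min(0.6F_uA_nv, 0.6F_yA_gv) + U_bs·F_u·A_nt = 63.98 kips → 32 kips.
Bolt shear governs: 10.6 kips.

10.6 kips (bolt shear governs)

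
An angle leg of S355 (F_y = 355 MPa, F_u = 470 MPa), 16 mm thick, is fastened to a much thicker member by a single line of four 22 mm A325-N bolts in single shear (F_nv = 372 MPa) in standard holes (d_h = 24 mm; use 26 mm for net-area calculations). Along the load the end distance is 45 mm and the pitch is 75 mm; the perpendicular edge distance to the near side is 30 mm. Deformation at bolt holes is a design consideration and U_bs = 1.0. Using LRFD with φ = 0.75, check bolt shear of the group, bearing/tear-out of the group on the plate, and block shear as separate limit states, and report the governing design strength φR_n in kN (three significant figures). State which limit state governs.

Bolt shear: A_b = π·22²/4 = 380.1 mm²; R_n = 372 × 380.1 × 4 × 1 / 1000 = 565.6 kN → 0.75 × 565.6 = 424 kN.
Bearing: edge l_c = 33, r_n = 297.8 kN; interior l_c = 51, r_n = 397.1 kN; R_n = 297.8 + 3·397.1 = 1489 kN → 1120 kN.
Block shear: A_gv = 4320, A_nv = 2864, A_nt = 272 mm²; R_n = min(0.6F_uA_nv, 0.6F_yA_gv) + U_bs·F_u·A_nt = 935.5 kN → 702 kN.
Bolt shear governs: 424 kN.

424 kN (bolt shear governs)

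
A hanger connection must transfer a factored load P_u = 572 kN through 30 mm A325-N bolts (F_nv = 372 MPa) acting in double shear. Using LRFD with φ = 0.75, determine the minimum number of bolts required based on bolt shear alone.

2 bolts

A_b = π·30²/4 = 706.9 mm².
Per-bolt design strength φR_n = 0.75 × 372 × 706.9 × 2 / 1000 = 394.4 kN.
n ≥ 572 / 394.4 = 1.45 → use 2 bolts.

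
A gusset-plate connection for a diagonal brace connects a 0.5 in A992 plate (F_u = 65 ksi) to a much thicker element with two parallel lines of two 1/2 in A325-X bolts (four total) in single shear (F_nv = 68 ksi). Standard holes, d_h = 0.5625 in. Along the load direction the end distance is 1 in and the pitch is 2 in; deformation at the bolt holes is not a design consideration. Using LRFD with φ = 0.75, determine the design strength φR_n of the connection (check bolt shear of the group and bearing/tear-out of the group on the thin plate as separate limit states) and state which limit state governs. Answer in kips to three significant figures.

40.1 kips (bolt shear governs)

Bolt shear: A_b = π·0.5²/4 = 0.1963 in²; R_n = 68 × 0.1963 × 4 × 1 = 53.41 kips → 0.75 × 53.41 = 40.1 kips.
Bearing (1.5 l_c t F_u ≤ 3.0 d t F_u): upper limit = 3.0·0.5·0.5·65 = 48.75 kips.
  Edge l_c = 1 − 0.5625/2 = 0.7188 → r_n = 35.04 kips; interior l_c = 2 − 0.5625 = 1.438 → r_n = 48.75 kips.
  R_n,bearing = 2·35.04 + 2·48.75 = 167.6 kips → 0.75 × 167.6 = 126 kips.
Bolt shear governs: 40.1 kips.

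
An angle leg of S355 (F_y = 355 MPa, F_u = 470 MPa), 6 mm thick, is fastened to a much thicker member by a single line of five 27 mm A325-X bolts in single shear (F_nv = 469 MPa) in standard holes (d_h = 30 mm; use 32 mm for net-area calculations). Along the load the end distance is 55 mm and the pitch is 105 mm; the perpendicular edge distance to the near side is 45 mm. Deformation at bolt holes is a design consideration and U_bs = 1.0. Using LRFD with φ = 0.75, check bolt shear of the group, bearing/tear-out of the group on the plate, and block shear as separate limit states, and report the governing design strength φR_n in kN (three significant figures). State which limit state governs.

481 kN (block shear governs)

Bolt shear: A_b = π·27²/4 = 572.6 mm²; R_n = 469 × 572.6 × 5 × 1 / 1000 = 1343 kN → 0.75 × 1343 = 1010 kN.
Bearing: edge l_c = 40, r_n = 135.4 kN; interior l_c = 75, r_n = 182.7 kN; R_n = 135.4 + 4·182.7 = 866.3 kN → 650 kN.
Block shear: A_gv = 2850, A_nv = 1986, A_nt = 174 mm²; R_n = min(0.6F_uA_nv, 0.6F_yA_gv) + U_bs·F_u·A_nt = 641.8 kN → 481 kN.
Block shear governs: 481 kN.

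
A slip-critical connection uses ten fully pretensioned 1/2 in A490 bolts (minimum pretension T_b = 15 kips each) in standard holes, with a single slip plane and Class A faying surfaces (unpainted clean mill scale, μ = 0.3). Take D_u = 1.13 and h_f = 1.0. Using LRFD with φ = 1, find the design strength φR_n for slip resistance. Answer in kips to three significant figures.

50.8 kips

R_n = μ · D_u · h_f · T_b · n_s · n_b = 0.3 × 1.13 × 1.0 × 15 × 1 × 10 = 50.85 kips.
Design strength φR_n = 1 × 50.85 = 50.8 kips.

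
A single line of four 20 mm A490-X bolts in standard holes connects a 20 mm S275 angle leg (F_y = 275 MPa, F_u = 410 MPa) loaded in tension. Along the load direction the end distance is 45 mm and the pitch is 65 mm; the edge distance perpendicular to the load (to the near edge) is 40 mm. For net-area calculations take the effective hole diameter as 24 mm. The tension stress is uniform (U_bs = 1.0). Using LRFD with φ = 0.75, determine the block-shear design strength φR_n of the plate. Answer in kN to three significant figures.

748 kN

Shear plane L_v = 45 + 3·65 = 240 mm; A_gv = 240 × 20 = 4800 mm².
A_nv = (240 − 3.5·24) × 20 = 3120 mm².
A_nt = (40 − 0.5·24) × 20 = 560 mm².
0.6 F_u A_nv = 767.5 kN; 0.6 F_y A_gv = 792 kN → shear rupture governs the shear term.
R_n = 767.5 + 1.0 × 410 × 560 / 1000 = 997.1 kN.
Design strength φR_n = 0.75 × 997.1 = 748 kN.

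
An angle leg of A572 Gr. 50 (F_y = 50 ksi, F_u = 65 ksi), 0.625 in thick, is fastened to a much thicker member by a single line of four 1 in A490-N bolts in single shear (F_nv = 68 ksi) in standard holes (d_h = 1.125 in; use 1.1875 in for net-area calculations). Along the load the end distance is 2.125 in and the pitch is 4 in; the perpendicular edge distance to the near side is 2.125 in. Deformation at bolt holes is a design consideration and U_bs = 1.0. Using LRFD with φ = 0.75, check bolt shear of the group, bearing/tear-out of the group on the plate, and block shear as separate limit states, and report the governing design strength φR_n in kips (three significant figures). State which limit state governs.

160 kips (bolt shear governs)

Bolt shear: A_b = π·1²/4 = 0.7854 in²; R_n = 68 × 0.7854 × 4 × 1 = 213.6 kips → 0.75 × 213.6 = 160 kips.
Bearing: edge l_c = 1.562, r_n = 76.17 kips; interior l_c = 2.875, r_n = 97.5 kips; R_n = 76.17 + 3·97.5 = 368.7 kips → 277 kips.
Block shear: A_gv = 8.828, A_nv = 6.23, A_nt = 0.957 in²; R_n = min(0.6F_uA_nv, 0.6F_yA_gv) + U_bs·F_u·A_nt = 305.2 kips → 229 kips.
Bolt shear governs: 160 kips.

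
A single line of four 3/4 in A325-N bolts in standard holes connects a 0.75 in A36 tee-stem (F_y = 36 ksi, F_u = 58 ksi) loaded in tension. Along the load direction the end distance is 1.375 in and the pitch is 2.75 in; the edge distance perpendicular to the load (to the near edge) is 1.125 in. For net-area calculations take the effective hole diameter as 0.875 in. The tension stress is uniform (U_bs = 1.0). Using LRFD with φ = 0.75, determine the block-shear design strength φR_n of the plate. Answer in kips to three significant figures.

139 kips

Shear plane L_v = 1.375 + 3·2.75 = 9.625 in; A_gv = 9.625 × 0.75 = 7.219 in².
A_nv = (9.625 − 3.5·0.875) × 0.75 = 4.922 in².
A_nt = (1.125 − 0.5·0.875) × 0.75 = 0.5156 in².
0.6 F_u A_nv = 171.3 kips; 0.6 F_y A_gv = 155.9 kips → shear yielding governs the shear term.
R_n = 155.9 + 1.0 × 58 × 0.5156 = 185.8 kips.
Design strength φR_n = 0.75 × 185.8 = 139 kips.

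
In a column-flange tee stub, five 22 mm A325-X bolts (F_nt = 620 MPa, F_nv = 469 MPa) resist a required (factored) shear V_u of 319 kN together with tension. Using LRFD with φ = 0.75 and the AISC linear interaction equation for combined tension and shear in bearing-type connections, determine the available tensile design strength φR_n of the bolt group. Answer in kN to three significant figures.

727 kN

A_b = π·22²/4 = 380.1 mm²; f_rv = 319 × 1000 / (5 × 380.1) = 167.8 MPa.
F'_nt = 1.3 F_nt − (F_nt / φF_nv) f_rv = 1.3·620 − (620/(0.75·469))·167.8 = 510.2 MPa, capped at F_nt → F'_nt = 510.2 MPa.
R_n = F'_nt · A_b · n = 510.2 × 380.1 × 5 / 1000 = 969.7 kN.
Design strength φR_n = 0.75 × 969.7 = 727 kN.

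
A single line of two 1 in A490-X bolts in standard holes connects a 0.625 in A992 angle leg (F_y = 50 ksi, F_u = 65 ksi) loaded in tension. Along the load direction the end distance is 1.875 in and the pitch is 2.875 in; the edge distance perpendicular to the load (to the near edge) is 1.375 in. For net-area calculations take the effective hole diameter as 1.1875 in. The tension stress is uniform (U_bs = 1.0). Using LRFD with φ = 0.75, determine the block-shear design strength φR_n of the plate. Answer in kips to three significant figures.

78.1 kips

Shear plane L_v = 1.875 + 1·2.875 = 4.75 in; A_gv = 4.75 × 0.625 = 2.969 in².
A_nv = (4.75 − 1.5·1.1875) × 0.625 = 1.855 in².
A_nt = (1.375 − 0.5·1.1875) × 0.625 = 0.4883 in².
0.6 F_u A_nv = 72.36 kips; 0.6 F_y A_gv = 89.06 kips → shear rupture governs the shear term.
R_n = 72.36 + 1.0 × 65 × 0.4883 = 104.1 kips.
Design strength φR_n = 0.75 × 104.1 = 78.1 kips.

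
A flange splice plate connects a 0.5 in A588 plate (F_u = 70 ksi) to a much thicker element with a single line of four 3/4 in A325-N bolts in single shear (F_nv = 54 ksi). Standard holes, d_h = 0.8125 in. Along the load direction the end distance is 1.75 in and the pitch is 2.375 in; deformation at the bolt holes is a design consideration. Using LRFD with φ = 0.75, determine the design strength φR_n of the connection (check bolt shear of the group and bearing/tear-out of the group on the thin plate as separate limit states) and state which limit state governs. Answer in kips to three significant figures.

71.6 kips (bolt shear governs)

Bolt shear: A_b = π·0.75²/4 = 0.4418 in²; R_n = 54 × 0.4418 × 4 × 1 = 95.43 kips → 0.75 × 95.43 = 71.6 kips.
Bearing (1.2 l_c t F_u ≤ 2.4 d t F_u): upper limit = 2.4·0.75·0.5·70 = 63 kips.
  Edge l_c = 1.75 − 0.8125/2 = 1.344 → r_n = 56.44 kips; interior l_c = 2.375 − 0.8125 = 1.562 → r_n = 63 kips.
  R_n,bearing = 1·56.44 + 3·63 = 245.4 kips → 0.75 × 245.4 = 184 kips.
Bolt shear governs: 71.6 kips.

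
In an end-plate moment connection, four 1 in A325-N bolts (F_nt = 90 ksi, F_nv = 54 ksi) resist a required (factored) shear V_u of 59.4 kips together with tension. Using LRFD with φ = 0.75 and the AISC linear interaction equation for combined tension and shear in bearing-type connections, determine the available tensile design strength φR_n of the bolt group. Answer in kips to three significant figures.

A_b = π·1²/4 = 0.7854 in²; f_rv = 59.4 / (4 × 0.7854) = 18.91 ksi.
F'_nt = 1.3 F_nt − (F_nt / φF_nv) f_rv = 1.3·90 − (90/(0.75·54))·18.91 = 74.98 ksi, capped at F_nt → F'_nt = 74.98 ksi.
R_n = F'_nt · A_b · n = 74.98 × 0.7854 × 4 = 235.6 kips.
Design strength φR_n = 0.75 × 235.6 = 177 kips.

177 kips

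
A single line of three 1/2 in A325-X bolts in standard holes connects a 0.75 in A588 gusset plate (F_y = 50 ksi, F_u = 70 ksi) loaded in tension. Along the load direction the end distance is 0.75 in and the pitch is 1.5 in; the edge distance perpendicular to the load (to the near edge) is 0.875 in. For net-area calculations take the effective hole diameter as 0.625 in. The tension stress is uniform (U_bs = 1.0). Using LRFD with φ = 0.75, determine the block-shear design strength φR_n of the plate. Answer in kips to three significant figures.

Shear plane L_v = 0.75 + 2·1.5 = 3.75 in; A_gv = 3.75 × 0.75 = 2.812 in².
A_nv = (3.75 − 2.5·0.625) × 0.75 = 1.641 in².
A_nt = (0.875 − 0.5·0.625) × 0.75 = 0.4219 in².
0.6 F_u A_nv = 68.91 kips; 0.6 F_y A_gv = 84.38 kips → shear rupture governs the shear term.
R_n = 68.91 + 1.0 × 70 × 0.4219 = 98.44 kips.
Design strength φR_n = 0.75 × 98.44 = 73.8 kips.

73.8 kips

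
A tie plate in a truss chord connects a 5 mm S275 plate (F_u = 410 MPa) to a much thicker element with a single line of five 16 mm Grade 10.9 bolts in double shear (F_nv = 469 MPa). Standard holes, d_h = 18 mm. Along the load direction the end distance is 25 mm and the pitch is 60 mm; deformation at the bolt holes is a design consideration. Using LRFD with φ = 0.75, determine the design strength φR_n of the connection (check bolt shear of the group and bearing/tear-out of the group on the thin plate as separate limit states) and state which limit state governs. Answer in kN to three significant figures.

266 kN (bearing governs)

Bolt shear: A_b = π·16²/4 = 201.1 mm²; R_n = 469 × 201.1 × 5 × 2 / 1000 = 943 kN → 0.75 × 943 = 707 kN.
Bearing (1.2 l_c t F_u ≤ 2.4 d t F_u): upper limit = 2.4·16·5·410 / 1000 = 78.72 kN.
  Edge l_c = 25 − 18/2 = 16 → r_n = 39.36 kN; interior l_c = 60 − 18 = 42 → r_n = 78.72 kN.
  R_n,bearing = 1·39.36 + 4·78.72 = 354.2 kN → 0.75 × 354.2 = 266 kN.
Bearing governs: 266 kN.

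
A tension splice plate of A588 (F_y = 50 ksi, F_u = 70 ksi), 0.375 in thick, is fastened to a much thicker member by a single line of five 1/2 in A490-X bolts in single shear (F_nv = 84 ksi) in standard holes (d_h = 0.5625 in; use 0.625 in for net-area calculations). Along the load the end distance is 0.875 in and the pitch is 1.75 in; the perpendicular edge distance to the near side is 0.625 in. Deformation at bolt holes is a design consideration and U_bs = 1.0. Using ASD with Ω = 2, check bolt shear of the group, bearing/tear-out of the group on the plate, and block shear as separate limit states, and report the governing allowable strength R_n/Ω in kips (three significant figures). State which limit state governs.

41.2 kips (bolt shear governs)

Bolt shear: A_b = π·0.5²/4 = 0.1963 in²; R_n = 84 × 0.1963 × 5 × 1 = 82.47 kips → 82.47 / 2 = 41.2 kips.
Bearing: edge l_c = 0.5938, r_n = 18.7 kips; interior l_c = 1.188, r_n = 31.5 kips; R_n = 18.7 + 4·31.5 = 144.7 kips → 72.4 kips.
Block shear: A_gv = 2.953, A_nv = 1.898, A_nt = 0.1172 in²; R_n = min(0.6F_uA_nv, 0.6F_yA_gv) + U_bs·F_u·A_nt = 87.94 kips → 44 kips.
Bolt shear governs: 41.2 kips.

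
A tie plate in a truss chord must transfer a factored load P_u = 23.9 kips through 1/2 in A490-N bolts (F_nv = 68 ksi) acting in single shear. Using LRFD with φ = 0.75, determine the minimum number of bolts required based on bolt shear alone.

3 bolts

A_b = π·0.5²/4 = 0.1963 in².
Per-bolt design strength φR_n = 0.75 × 68 × 0.1963 × 1 = 10.01 kips.
n ≥ 23.9 / 10.01 = 2.387 → use 3 bolts.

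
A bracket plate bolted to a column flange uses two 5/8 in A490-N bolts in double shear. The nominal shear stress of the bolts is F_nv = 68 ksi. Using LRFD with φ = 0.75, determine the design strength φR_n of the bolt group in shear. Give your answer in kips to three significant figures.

A_b = π × 0.625² / 4 = 0.3068 in².
R_n = F_nv · A_b · n · n_s = 68 × 0.3068 × 2 × 2 = 83.45 kips.
Design strength φR_n = 0.75 × 83.45 = 62.6 kips.

62.6 kips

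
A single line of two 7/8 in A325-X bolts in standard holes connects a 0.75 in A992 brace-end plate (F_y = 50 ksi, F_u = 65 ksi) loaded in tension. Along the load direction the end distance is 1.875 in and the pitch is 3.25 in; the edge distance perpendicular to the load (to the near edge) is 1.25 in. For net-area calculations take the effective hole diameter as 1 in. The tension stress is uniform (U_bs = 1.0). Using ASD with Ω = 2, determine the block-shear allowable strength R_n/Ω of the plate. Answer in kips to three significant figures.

Shear plane L_v = 1.875 + 1·3.25 = 5.125 in; A_gv = 5.125 × 0.75 = 3.844 in².
A_nv = (5.125 − 1.5·1) × 0.75 = 2.719 in².
A_nt = (1.25 − 0.5·1) × 0.75 = 0.5625 in².
0.6 F_u A_nv = 106 kips; 0.6 F_y A_gv = 115.3 kips → shear rupture governs the shear term.
R_n = 106 + 1.0 × 65 × 0.5625 = 142.6 kips.
Allowable strength R_n/Ω = 142.6 / 2 = 71.3 kips.

71.3 kips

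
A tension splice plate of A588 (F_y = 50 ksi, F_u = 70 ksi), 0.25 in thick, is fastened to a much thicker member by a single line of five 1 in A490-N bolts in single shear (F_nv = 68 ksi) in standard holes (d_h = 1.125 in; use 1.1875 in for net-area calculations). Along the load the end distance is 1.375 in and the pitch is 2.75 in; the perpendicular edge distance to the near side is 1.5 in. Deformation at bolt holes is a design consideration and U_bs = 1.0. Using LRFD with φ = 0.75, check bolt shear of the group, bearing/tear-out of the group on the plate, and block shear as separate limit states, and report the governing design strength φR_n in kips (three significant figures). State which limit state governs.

67.3 kips (block shear governs)

Bolt shear: A_b = π·1²/4 = 0.7854 in²; R_n = 68 × 0.7854 × 5 × 1 = 267 kips → 0.75 × 267 = 200 kips.
Bearing: edge l_c = 0.8125, r_n = 17.06 kips; interior l_c = 1.625, r_n = 34.12 kips; R_n = 17.06 + 4·34.12 = 153.6 kips → 115 kips.
Block shear: A_gv = 3.094, A_nv = 1.758, A_nt = 0.2266 in²; R_n = min(0.6F_uA_nv, 0.6F_yA_gv) + U_bs·F_u·A_nt = 89.69 kips → 67.3 kips.
Block shear governs: 67.3 kips.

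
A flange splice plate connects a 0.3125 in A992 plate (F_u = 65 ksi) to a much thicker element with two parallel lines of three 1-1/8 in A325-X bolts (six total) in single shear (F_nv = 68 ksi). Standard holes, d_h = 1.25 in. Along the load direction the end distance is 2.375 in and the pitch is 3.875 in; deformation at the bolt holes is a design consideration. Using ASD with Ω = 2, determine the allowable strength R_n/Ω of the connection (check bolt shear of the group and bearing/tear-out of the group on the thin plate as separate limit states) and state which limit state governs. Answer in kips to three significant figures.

152 kips (bearing governs)

Bolt shear: A_b = π·1.125²/4 = 0.994 in²; R_n = 68 × 0.994 × 6 × 1 = 405.6 kips → 405.6 / 2 = 203 kips.
Bearing (1.2 l_c t F_u ≤ 2.4 d t F_u): upper limit = 2.4·1.125·0.3125·65 = 54.84 kips.
  Edge l_c = 2.375 − 1.25/2 = 1.75 → r_n = 42.66 kips; interior l_c = 3.875 − 1.25 = 2.625 → r_n = 54.84 kips.
  R_n,bearing = 2·42.66 + 4·54.84 = 304.7 kips → 304.7 / 2 = 152 kips.
Bearing governs: 152 kips.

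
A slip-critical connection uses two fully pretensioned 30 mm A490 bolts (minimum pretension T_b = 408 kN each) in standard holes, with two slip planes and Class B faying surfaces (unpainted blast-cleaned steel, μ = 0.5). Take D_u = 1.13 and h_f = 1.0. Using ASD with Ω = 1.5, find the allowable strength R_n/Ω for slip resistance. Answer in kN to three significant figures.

615 kN

R_n = μ · D_u · h_f · T_b · n_s · n_b = 0.5 × 1.13 × 1.0 × 408 × 2 × 2 = 922.1 kN.
Allowable strength R_n/Ω = 922.1 / 1.5 = 615 kN.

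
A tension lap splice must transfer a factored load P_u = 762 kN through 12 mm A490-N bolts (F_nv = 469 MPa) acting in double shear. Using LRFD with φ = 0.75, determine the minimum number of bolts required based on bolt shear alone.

10 bolts

A_b = π·12²/4 = 113.1 mm².
Per-bolt design strength φR_n = 0.75 × 469 × 113.1 × 2 / 1000 = 79.56 kN.
n ≥ 762 / 79.56 = 9.577 → use 10 bolts.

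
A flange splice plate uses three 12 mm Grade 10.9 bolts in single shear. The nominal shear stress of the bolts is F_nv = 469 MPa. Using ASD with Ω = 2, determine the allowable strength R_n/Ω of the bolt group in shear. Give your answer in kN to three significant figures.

79.6 kN

A_b = π × 12² / 4 = 113.1 mm².
R_n = F_nv · A_b · n · n_s = 469 × 113.1 × 3 × 1 / 1000 = 159.1 kN.
Allowable strength R_n/Ω = 159.1 / 2 = 79.6 kN.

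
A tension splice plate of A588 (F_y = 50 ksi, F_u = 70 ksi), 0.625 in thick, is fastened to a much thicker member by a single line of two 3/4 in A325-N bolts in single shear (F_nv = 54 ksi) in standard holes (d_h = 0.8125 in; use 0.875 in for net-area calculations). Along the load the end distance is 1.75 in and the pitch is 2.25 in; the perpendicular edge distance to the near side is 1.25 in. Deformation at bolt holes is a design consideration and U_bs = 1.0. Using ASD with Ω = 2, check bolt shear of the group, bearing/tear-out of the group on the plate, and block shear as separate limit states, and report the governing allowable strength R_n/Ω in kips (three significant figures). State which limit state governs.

23.9 kips (bolt shear governs)

Bolt shear: A_b = π·0.75²/4 = 0.4418 in²; R_n = 54 × 0.4418 × 2 × 1 = 47.71 kips → 47.71 / 2 = 23.9 kips.
Bearing: edge l_c = 1.344, r_n = 70.55 kips; interior l_c = 1.438, r_n = 75.47 kips; R_n = 70.55 + 1·75.47 = 146 kips → 73 kips.
Block shear: A_gv = 2.5, A_nv = 1.68, A_nt = 0.5078 in²; R_n = min(0.6F_uA_nv, 0.6F_yA_gv) + U_bs·F_u·A_nt = 106.1 kips → 53 kips.
Bolt shear governs: 23.9 kips.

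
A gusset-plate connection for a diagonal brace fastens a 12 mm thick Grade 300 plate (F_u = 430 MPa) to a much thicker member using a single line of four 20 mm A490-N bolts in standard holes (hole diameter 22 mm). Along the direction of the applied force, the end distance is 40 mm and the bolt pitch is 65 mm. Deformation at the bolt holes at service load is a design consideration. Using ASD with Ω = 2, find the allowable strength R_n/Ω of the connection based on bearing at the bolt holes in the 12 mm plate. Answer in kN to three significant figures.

461 kN

Per bolt r_n = 1.2 l_c t F_u ≤ 2.4 d t F_u; upper limit = 2.4 × 20 × 12 × 430 / 1000 = 247.7 kN.
Edge bolt: l_c = 40 − 22/2 = 29 mm → 1.2 × 29 × 12 × 430 / 1000 = 179.6 → r_n = 179.6 kN.
Interior bolts: l_c = 65 − 22 = 43 mm → 1.2 × 43 × 12 × 430 / 1000 = 266.3 → r_n = 247.7 kN.
R_n = 1 × 179.6 + 3 × 247.7 = 922.6 kN.
Allowable strength R_n/Ω = 922.6 / 2 = 461 kN.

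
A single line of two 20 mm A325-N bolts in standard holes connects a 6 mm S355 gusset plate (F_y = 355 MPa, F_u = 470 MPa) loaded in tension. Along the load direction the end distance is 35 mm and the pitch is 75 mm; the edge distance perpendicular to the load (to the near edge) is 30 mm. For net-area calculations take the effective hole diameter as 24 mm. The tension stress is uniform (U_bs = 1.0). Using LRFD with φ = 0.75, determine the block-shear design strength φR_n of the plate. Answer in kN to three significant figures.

132 kN

Shear plane L_v = 35 + 1·75 = 110 mm; A_gv = 110 × 6 = 660 mm².
A_nv = (110 − 1.5·24) × 6 = 444 mm².
A_nt = (30 − 0.5·24) × 6 = 108 mm².
0.6 F_u A_nv = 125.2 kN; 0.6 F_y A_gv = 140.6 kN → shear rupture governs the shear term.
R_n = 125.2 + 1.0 × 470 × 108 / 1000 = 176 kN.
Design strength φR_n = 0.75 × 176 = 132 kN.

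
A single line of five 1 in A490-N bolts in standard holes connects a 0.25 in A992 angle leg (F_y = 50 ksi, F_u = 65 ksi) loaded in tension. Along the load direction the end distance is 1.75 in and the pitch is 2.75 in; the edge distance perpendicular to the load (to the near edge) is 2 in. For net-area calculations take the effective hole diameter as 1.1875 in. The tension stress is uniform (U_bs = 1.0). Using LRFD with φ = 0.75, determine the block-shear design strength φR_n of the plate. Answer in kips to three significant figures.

71.3 kips

Shear plane L_v = 1.75 + 4·2.75 = 12.75 in; A_gv = 12.75 × 0.25 = 3.188 in².
A_nv = (12.75 − 4.5·1.1875) × 0.25 = 1.852 in².
A_nt = (2 − 0.5·1.1875) × 0.25 = 0.3516 in².
0.6 F_u A_nv = 72.21 kips; 0.6 F_y A_gv = 95.62 kips → shear rupture governs the shear term.
R_n = 72.21 + 1.0 × 65 × 0.3516 = 95.06 kips.
Design strength φR_n = 0.75 × 95.06 = 71.3 kips.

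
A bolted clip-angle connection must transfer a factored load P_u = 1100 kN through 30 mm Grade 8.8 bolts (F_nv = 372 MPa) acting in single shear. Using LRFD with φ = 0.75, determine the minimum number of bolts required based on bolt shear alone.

A_b = π·30²/4 = 706.9 mm².
Per-bolt design strength φR_n = 0.75 × 372 × 706.9 × 1 / 1000 = 197.2 kN.
n ≥ 1100 / 197.2 = 5.578 → use 6 bolts.

6 bolts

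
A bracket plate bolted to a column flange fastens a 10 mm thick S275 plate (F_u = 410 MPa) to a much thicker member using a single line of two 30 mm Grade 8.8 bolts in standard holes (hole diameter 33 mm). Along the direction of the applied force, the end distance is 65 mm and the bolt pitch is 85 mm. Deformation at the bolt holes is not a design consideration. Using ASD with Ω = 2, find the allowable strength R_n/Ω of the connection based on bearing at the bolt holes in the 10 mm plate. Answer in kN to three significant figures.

Per bolt r_n = 1.5 l_c t F_u ≤ 3.0 d t F_u; upper limit = 3.0 × 30 × 10 × 410 / 1000 = 369 kN.
Edge bolt: l_c = 65 − 33/2 = 48.5 mm → 1.5 × 48.5 × 10 × 410 / 1000 = 298.3 → r_n = 298.3 kN.
Interior bolts: l_c = 85 − 33 = 52 mm → 1.5 × 52 × 10 × 410 / 1000 = 319.8 → r_n = 319.8 kN.
R_n = 1 × 298.3 + 1 × 319.8 = 618.1 kN.
Allowable strength R_n/Ω = 618.1 / 2 = 309 kN.

309 kN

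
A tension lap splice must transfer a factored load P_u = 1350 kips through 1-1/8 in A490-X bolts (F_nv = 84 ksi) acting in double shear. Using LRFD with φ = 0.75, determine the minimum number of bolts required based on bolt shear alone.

11 bolts

A_b = π·1.125²/4 = 0.994 in².
Per-bolt design strength φR_n = 0.75 × 84 × 0.994 × 2 = 125.2 kips.
n ≥ 1350 / 125.2 = 10.78 → use 11 bolts.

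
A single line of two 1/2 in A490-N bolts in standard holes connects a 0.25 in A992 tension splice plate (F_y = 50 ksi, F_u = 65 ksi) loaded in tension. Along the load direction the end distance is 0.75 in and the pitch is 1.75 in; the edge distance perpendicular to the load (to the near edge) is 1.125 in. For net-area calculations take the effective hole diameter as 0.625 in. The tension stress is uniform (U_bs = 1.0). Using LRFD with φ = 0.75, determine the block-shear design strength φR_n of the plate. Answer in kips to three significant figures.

21.3 kips

Shear plane L_v = 0.75 + 1·1.75 = 2.5 in; A_gv = 2.5 × 0.25 = 0.625 in².
A_nv = (2.5 − 1.5·0.625) × 0.25 = 0.3906 in².
A_nt = (1.125 − 0.5·0.625) × 0.25 = 0.2031 in².
0.6 F_u A_nv = 15.23 kips; 0.6 F_y A_gv = 18.75 kips → shear rupture governs the shear term.
R_n = 15.23 + 1.0 × 65 × 0.2031 = 28.44 kips.
Design strength φR_n = 0.75 × 28.44 = 21.3 kips.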